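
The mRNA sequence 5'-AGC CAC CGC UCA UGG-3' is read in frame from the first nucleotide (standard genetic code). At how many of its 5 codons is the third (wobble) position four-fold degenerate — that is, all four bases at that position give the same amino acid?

Codon 1 AGC (Ser): third position 2-fold.
Codon 2 CAC (His): third position 2-fold.
Codon 3 CGC (Arg): third position 4-fold.
Codon 4 UCA (Ser): third position 4-fold.
Codon 5 UGG (Trp): third position 1-fold.
Four-fold degenerate third positions: 2.

2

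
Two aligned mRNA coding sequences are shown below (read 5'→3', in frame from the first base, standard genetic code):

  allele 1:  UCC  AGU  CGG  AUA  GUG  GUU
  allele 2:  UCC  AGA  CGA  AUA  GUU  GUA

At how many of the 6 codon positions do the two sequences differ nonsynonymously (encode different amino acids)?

1

Codon 1: UCC Ser / UCC Ser — identical.
Codon 2: AGU Ser / AGA Arg — nonsynonymous.
Codon 3: CGG Arg / CGA Arg — synonymous.
Codon 4: AUA Ile / AUA Ile — identical.
Codon 5: GUG Val / GUU Val — synonymous.
Codon 6: GUU Val / GUA Val — synonymous.
Nonsynonymous differences: 1.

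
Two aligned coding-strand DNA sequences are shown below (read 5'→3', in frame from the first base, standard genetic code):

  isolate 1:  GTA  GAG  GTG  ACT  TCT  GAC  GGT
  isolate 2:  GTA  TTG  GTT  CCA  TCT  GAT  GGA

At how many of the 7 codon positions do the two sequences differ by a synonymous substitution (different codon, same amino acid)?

3

Codon 1: GTA Val / GTA Val — identical.
Codon 2: GAG Glu / TTG Leu — nonsynonymous.
Codon 3: GTG Val / GTT Val — synonymous.
Codon 4: ACT Thr / CCA Pro — nonsynonymous.
Codon 5: TCT Ser / TCT Ser — identical.
Codon 6: GAC Asp / GAT Asp — synonymous.
Codon 7: GGT Gly / GGA Gly — synonymous.
Synonymous differences: 3.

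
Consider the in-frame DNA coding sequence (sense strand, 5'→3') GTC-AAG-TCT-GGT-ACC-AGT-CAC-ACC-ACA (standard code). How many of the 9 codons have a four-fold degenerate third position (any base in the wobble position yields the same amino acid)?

Codon 1 GTC (Val): third position 4-fold.
Codon 2 AAG (Lys): third position 2-fold.
Codon 3 TCT (Ser): third position 4-fold.
Codon 4 GGT (Gly): third position 4-fold.
Codon 5 ACC (Thr): third position 4-fold.
Codon 6 AGT (Ser): third position 2-fold.
Codon 7 CAC (His): third position 2-fold.
Codon 8 ACC (Thr): third position 4-fold.
Codon 9 ACA (Thr): third position 4-fold.
Four-fold degenerate third positions: 6.

6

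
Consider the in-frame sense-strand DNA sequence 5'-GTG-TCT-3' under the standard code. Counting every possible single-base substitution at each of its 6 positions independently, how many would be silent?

Codon 1 (GTG, Val): 3 synonymous substitutions.
Codon 2 (TCT, Ser): 3 synonymous substitutions.
Total: 3 + 3 = 6.

6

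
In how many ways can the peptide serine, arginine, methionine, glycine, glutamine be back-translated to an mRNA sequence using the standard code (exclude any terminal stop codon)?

288

Ser: 6 codons.
Arg: 6 codons.
Met: 1 codon.
Gly: 4 codons.
Gln: 2 codons.
6 × 6 × 1 × 4 × 2 = 288.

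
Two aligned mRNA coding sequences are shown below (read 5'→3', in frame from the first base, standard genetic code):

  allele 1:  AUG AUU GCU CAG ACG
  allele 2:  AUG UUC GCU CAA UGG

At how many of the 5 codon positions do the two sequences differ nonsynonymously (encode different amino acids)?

Codon 1: AUG Met / AUG Met — identical.
Codon 2: AUU Ile / UUC Phe — nonsynonymous.
Codon 3: GCU Ala / GCU Ala — identical.
Codon 4: CAG Gln / CAA Gln — synonymous.
Codon 5: ACG Thr / UGG Trp — nonsynonymous.
Nonsynonymous differences: 2.

2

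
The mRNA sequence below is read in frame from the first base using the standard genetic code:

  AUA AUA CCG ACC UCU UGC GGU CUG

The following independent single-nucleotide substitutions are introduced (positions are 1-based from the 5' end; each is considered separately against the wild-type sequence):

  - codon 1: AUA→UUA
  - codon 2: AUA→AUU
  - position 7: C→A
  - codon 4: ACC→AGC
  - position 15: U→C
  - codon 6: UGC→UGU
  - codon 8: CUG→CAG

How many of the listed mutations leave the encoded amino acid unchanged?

Codon 1: AUA (Ile) → UUA (Leu) — missense.
Codon 2: AUA (Ile) → AUU (Ile) — synonymous.
Codon 3: CCG (Pro) → ACG (Thr) — missense.
Codon 4: ACC (Thr) → AGC (Ser) — missense.
Codon 5: UCU (Ser) → UCC (Ser) — synonymous.
Codon 6: UGC (Cys) → UGU (Cys) — synonymous.
Codon 8: CUG (Leu) → CAG (Gln) — missense.
Synonymous: 3 of 7.

3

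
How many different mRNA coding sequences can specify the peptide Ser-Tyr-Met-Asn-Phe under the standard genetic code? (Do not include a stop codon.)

48

Ser: 6 codons.
Tyr: 2 codons.
Met: 1 codon.
Asn: 2 codons.
Phe: 2 codons.
6 × 2 × 1 × 2 × 2 = 48.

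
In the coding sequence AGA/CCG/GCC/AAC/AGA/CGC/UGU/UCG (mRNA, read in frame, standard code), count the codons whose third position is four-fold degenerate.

4

Codon 1 AGA (Arg): third position 2-fold.
Codon 2 CCG (Pro): third position 4-fold.
Codon 3 GCC (Ala): third position 4-fold.
Codon 4 AAC (Asn): third position 2-fold.
Codon 5 AGA (Arg): third position 2-fold.
Codon 6 CGC (Arg): third position 4-fold.
Codon 7 UGU (Cys): third position 2-fold.
Codon 8 UCG (Ser): third position 4-fold.
Four-fold degenerate third positions: 4.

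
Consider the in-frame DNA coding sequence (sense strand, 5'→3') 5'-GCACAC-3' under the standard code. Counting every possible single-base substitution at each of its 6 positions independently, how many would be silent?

4

Codon 1 (GCA, Ala): 3 synonymous substitutions.
Codon 2 (CAC, His): 1 synonymous substitution.
Total: 3 + 1 = 4.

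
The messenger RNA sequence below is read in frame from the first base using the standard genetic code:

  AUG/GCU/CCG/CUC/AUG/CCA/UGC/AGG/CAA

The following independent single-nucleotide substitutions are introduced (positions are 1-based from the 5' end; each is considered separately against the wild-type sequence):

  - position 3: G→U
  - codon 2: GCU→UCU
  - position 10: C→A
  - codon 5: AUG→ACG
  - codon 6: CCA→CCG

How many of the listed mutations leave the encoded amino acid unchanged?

Codon 1: AUG (Met) → AUU (Ile) — missense.
Codon 2: GCU (Ala) → UCU (Ser) — missense.
Codon 4: CUC (Leu) → AUC (Ile) — missense.
Codon 5: AUG (Met) → ACG (Thr) — missense.
Codon 6: CCA (Pro) → CCG (Pro) — synonymous.
Synonymous: 1 of 5.

1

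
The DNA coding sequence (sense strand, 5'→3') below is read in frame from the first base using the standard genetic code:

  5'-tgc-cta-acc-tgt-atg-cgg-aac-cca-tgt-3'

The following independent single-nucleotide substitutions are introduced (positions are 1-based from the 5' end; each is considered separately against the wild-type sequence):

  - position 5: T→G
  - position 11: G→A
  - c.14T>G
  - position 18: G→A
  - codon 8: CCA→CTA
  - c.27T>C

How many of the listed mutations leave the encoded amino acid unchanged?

Codon 2: CTA (Leu) → CGA (Arg) — missense.
Codon 4: TGT (Cys) → TAT (Tyr) — missense.
Codon 5: ATG (Met) → AGG (Arg) — missense.
Codon 6: CGG (Arg) → CGA (Arg) — synonymous.
Codon 8: CCA (Pro) → CTA (Leu) — missense.
Codon 9: TGT (Cys) → TGC (Cys) — synonymous.
Synonymous: 2 of 6.

2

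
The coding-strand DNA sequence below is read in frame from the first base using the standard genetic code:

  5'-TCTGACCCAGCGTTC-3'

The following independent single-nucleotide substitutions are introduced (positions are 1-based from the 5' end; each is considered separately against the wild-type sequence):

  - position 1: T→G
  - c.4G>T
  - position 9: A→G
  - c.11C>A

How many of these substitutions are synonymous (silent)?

Codon 1: TCT (Ser) → GCT (Ala) — missense.
Codon 2: GAC (Asp) → TAC (Tyr) — missense.
Codon 3: CCA (Pro) → CCG (Pro) — synonymous.
Codon 4: GCG (Ala) → GAG (Glu) — missense.
Synonymous: 1 of 4.

1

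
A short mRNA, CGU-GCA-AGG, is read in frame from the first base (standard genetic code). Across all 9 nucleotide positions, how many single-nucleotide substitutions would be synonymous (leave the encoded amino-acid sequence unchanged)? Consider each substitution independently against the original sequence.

Codon 1 (CGU, Arg): 3 synonymous substitutions.
Codon 2 (GCA, Ala): 3 synonymous substitutions.
Codon 3 (AGG, Arg): 2 synonymous substitutions.
Total: 3 + 3 + 2 = 8.

8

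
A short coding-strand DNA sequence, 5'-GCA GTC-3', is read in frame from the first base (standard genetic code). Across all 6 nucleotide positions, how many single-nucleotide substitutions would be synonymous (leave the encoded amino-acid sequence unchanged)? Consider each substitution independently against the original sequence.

Codon 1 (GCA, Ala): 3 synonymous substitutions.
Codon 2 (GTC, Val): 3 synonymous substitutions.
Total: 3 + 3 = 6.

6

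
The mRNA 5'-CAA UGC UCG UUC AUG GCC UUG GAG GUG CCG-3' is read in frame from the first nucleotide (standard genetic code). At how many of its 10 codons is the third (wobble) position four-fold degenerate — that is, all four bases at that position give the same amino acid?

4

Codon 1 CAA (Gln): third position 2-fold.
Codon 2 UGC (Cys): third position 2-fold.
Codon 3 UCG (Ser): third position 4-fold.
Codon 4 UUC (Phe): third position 2-fold.
Codon 5 AUG (Met): third position 1-fold.
Codon 6 GCC (Ala): third position 4-fold.
Codon 7 UUG (Leu): third position 2-fold.
Codon 8 GAG (Glu): third position 2-fold.
Codon 9 GUG (Val): third position 4-fold.
Codon 10 CCG (Pro): third position 4-fold.
Four-fold degenerate third positions: 4.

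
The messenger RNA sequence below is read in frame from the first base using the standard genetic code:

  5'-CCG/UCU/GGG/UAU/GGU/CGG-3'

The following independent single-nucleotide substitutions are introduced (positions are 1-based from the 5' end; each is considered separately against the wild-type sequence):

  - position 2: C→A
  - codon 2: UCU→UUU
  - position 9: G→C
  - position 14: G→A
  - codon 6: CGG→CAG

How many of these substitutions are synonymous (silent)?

Codon 1: CCG (Pro) → CAG (Gln) — missense.
Codon 2: UCU (Ser) → UUU (Phe) — missense.
Codon 3: GGG (Gly) → GGC (Gly) — synonymous.
Codon 5: GGU (Gly) → GAU (Asp) — missense.
Codon 6: CGG (Arg) → CAG (Gln) — missense.
Synonymous: 1 of 5.

1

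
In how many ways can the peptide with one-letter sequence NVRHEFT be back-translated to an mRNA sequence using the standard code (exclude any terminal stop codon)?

Asn: 2 codons.
Val: 4 codons.
Arg: 6 codons.
His: 2 codons.
Glu: 2 codons.
Phe: 2 codons.
Thr: 4 codons.
2 × 4 × 6 × 2 × 2 × 2 × 4 = 1536.

1536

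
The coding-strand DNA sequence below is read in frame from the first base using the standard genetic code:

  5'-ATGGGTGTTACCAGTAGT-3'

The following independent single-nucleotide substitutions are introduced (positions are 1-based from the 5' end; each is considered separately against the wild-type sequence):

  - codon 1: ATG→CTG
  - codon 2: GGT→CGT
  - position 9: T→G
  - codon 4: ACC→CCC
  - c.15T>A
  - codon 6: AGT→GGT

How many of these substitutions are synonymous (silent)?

1

Codon 1: ATG (Met) → CTG (Leu) — missense.
Codon 2: GGT (Gly) → CGT (Arg) — missense.
Codon 3: GTT (Val) → GTG (Val) — synonymous.
Codon 4: ACC (Thr) → CCC (Pro) — missense.
Codon 5: AGT (Ser) → AGA (Arg) — missense.
Codon 6: AGT (Ser) → GGT (Gly) — missense.
Synonymous: 1 of 6.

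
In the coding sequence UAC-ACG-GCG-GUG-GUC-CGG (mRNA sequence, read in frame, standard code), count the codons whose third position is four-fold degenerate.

5

Codon 1 UAC (Tyr): third position 2-fold.
Codon 2 ACG (Thr): third position 4-fold.
Codon 3 GCG (Ala): third position 4-fold.
Codon 4 GUG (Val): third position 4-fold.
Codon 5 GUC (Val): third position 4-fold.
Codon 6 CGG (Arg): third position 4-fold.
Four-fold degenerate third positions: 5.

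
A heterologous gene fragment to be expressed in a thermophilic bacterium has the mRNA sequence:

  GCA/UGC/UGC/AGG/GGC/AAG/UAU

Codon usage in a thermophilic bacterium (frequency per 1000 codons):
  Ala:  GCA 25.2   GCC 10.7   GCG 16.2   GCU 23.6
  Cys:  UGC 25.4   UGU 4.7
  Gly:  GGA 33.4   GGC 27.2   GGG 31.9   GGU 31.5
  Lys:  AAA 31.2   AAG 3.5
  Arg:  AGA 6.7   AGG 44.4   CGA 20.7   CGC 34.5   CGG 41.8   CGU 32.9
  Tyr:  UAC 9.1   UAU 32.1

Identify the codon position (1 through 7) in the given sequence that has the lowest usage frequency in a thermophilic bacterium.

Codon 1 GCA (Ala): 25.2 per 1000.
Codon 2 UGC (Cys): 25.4 per 1000.
Codon 3 UGC (Cys): 25.4 per 1000.
Codon 4 AGG (Arg): 44.4 per 1000.
Codon 5 GGC (Gly): 27.2 per 1000.
Codon 6 AAG (Lys): 3.5 per 1000.
Codon 7 UAU (Tyr): 32.1 per 1000.
Lowest frequency is 3.5 at codon 6.

6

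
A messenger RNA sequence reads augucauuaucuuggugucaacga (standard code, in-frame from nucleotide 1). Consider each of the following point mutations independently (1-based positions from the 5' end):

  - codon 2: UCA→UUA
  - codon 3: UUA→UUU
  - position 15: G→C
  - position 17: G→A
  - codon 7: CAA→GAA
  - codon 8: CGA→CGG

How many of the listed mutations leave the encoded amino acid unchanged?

Codon 2: UCA (Ser) → UUA (Leu) — missense.
Codon 3: UUA (Leu) → UUU (Phe) — missense.
Codon 5: UGG (Trp) → UGC (Cys) — missense.
Codon 6: UGU (Cys) → UAU (Tyr) — missense.
Codon 7: CAA (Gln) → GAA (Glu) — missense.
Codon 8: CGA (Arg) → CGG (Arg) — synonymous.
Synonymous: 1 of 6.

1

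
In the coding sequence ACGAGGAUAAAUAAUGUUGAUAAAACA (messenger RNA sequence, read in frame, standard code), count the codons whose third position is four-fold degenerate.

Codon 1 ACG (Thr): third position 4-fold.
Codon 2 AGG (Arg): third position 2-fold.
Codon 3 AUA (Ile): third position 3-fold.
Codon 4 AAU (Asn): third position 2-fold.
Codon 5 AAU (Asn): third position 2-fold.
Codon 6 GUU (Val): third position 4-fold.
Codon 7 GAU (Asp): third position 2-fold.
Codon 8 AAA (Lys): third position 2-fold.
Codon 9 ACA (Thr): third position 4-fold.
Four-fold degenerate third positions: 3.

3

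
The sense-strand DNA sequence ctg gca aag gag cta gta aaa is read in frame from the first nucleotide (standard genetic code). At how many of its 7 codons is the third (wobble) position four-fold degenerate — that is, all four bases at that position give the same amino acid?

4

Codon 1 CTG (Leu): third position 4-fold.
Codon 2 GCA (Ala): third position 4-fold.
Codon 3 AAG (Lys): third position 2-fold.
Codon 4 GAG (Glu): third position 2-fold.
Codon 5 CTA (Leu): third position 4-fold.
Codon 6 GTA (Val): third position 4-fold.
Codon 7 AAA (Lys): third position 2-fold.
Four-fold degenerate third positions: 4.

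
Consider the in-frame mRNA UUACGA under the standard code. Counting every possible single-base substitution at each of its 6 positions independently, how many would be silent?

6

Codon 1 (UUA, Leu): 2 synonymous substitutions.
Codon 2 (CGA, Arg): 4 synonymous substitutions.
Total: 2 + 4 = 6.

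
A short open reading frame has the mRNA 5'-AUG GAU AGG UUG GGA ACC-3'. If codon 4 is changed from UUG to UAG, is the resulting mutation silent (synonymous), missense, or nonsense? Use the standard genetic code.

Position 11 falls in codon 4: UUG → Leu.
After the substitution the codon is UAG → Stop.
The new codon is a stop codon, so this is a nonsense mutation.

nonsense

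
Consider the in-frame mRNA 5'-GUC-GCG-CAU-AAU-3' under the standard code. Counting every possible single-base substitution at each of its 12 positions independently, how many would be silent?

8

Codon 1 (GUC, Val): 3 synonymous substitutions.
Codon 2 (GCG, Ala): 3 synonymous substitutions.
Codon 3 (CAU, His): 1 synonymous substitution.
Codon 4 (AAU, Asn): 1 synonymous substitution.
Total: 3 + 3 + 1 + 1 = 8.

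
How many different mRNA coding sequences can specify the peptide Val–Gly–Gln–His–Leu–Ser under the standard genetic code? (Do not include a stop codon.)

Val: 4 codons.
Gly: 4 codons.
Gln: 2 codons.
His: 2 codons.
Leu: 6 codons.
Ser: 6 codons.
4 × 4 × 2 × 2 × 6 × 6 = 2304.

2304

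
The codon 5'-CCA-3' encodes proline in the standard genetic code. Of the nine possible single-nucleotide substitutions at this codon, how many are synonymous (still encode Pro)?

Position 1: none → 0 synonymous.
Position 2: none → 0 synonymous.
Position 3: CCU, CCC, CCG → 3 synonymous.
Total: 0 + 0 + 3 = 3.

3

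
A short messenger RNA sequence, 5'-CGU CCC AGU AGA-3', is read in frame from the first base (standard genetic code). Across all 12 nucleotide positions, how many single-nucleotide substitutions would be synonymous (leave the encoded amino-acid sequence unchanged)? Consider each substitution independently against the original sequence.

Codon 1 (CGU, Arg): 3 synonymous substitutions.
Codon 2 (CCC, Pro): 3 synonymous substitutions.
Codon 3 (AGU, Ser): 1 synonymous substitution.
Codon 4 (AGA, Arg): 2 synonymous substitutions.
Total: 3 + 3 + 1 + 2 = 9.

9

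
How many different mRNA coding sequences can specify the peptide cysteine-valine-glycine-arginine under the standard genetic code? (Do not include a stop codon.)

Cys: 2 codons.
Val: 4 codons.
Gly: 4 codons.
Arg: 6 codons.
2 × 4 × 4 × 6 = 192.

192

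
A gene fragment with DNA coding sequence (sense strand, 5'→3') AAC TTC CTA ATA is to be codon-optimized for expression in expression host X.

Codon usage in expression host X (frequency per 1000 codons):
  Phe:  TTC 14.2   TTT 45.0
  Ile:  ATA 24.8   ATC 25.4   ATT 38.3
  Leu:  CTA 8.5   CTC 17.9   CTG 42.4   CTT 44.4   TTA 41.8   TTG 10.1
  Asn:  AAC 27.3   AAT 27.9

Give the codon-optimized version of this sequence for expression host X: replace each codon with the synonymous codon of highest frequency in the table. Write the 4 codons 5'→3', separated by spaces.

Codon 1 (Asn): best is AAT at 27.9.
Codon 2 (Phe): best is TTT at 45.0.
Codon 3 (Leu): best is CTT at 44.4.
Codon 4 (Ile): best is ATT at 38.3.

AAT TTT CTT ATT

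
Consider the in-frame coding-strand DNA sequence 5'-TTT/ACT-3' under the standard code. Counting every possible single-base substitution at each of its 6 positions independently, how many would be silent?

4

Codon 1 (TTT, Phe): 1 synonymous substitution.
Codon 2 (ACT, Thr): 3 synonymous substitutions.
Total: 1 + 3 = 4.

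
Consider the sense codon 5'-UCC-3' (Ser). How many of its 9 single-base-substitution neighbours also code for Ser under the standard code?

Position 1: none → 0 synonymous.
Position 2: none → 0 synonymous.
Position 3: UCU, UCA, UCG → 3 synonymous.
Total: 0 + 0 + 3 = 3.

3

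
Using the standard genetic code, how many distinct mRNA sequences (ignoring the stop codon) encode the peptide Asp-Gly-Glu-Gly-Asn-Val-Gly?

Asp: 2 codons.
Gly: 4 codons.
Glu: 2 codons.
Gly: 4 codons.
Asn: 2 codons.
Val: 4 codons.
Gly: 4 codons.
2 × 4 × 2 × 4 × 2 × 4 × 4 = 2048.

2048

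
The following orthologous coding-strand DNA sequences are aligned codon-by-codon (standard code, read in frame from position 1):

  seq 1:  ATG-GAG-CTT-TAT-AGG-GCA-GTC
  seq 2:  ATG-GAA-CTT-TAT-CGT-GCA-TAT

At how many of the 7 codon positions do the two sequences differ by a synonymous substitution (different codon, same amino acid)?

2

Codon 1: ATG Met / ATG Met — identical.
Codon 2: GAG Glu / GAA Glu — synonymous.
Codon 3: CTT Leu / CTT Leu — identical.
Codon 4: TAT Tyr / TAT Tyr — identical.
Codon 5: AGG Arg / CGT Arg — synonymous.
Codon 6: GCA Ala / GCA Ala — identical.
Codon 7: GTC Val / TAT Tyr — nonsynonymous.
Synonymous differences: 2.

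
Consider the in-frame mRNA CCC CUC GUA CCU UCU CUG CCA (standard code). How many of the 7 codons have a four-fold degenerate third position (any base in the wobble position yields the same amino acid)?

Codon 1 CCC (Pro): third position 4-fold.
Codon 2 CUC (Leu): third position 4-fold.
Codon 3 GUA (Val): third position 4-fold.
Codon 4 CCU (Pro): third position 4-fold.
Codon 5 UCU (Ser): third position 4-fold.
Codon 6 CUG (Leu): third position 4-fold.
Codon 7 CCA (Pro): third position 4-fold.
Four-fold degenerate third positions: 7.

7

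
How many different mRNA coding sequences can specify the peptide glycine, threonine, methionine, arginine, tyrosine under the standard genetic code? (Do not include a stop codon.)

192

Gly: 4 codons.
Thr: 4 codons.
Met: 1 codon.
Arg: 6 codons.
Tyr: 2 codons.
4 × 4 × 1 × 6 × 2 = 192.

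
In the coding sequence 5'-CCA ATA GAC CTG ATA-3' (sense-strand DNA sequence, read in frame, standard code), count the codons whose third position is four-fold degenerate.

2

Codon 1 CCA (Pro): third position 4-fold.
Codon 2 ATA (Ile): third position 3-fold.
Codon 3 GAC (Asp): third position 2-fold.
Codon 4 CTG (Leu): third position 4-fold.
Codon 5 ATA (Ile): third position 3-fold.
Four-fold degenerate third positions: 2.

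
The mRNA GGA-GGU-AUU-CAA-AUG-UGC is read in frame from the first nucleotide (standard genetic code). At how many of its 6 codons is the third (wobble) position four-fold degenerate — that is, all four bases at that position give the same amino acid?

Codon 1 GGA (Gly): third position 4-fold.
Codon 2 GGU (Gly): third position 4-fold.
Codon 3 AUU (Ile): third position 3-fold.
Codon 4 CAA (Gln): third position 2-fold.
Codon 5 AUG (Met): third position 1-fold.
Codon 6 UGC (Cys): third position 2-fold.
Four-fold degenerate third positions: 2.

2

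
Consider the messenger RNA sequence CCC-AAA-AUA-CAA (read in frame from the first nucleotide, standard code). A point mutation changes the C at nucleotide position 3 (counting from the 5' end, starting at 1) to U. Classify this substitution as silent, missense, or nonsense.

silent

Position 3 falls in codon 1: CCC → Pro.
After the substitution the codon is CCU → Pro.
Both encode Pro, so the change is synonymous.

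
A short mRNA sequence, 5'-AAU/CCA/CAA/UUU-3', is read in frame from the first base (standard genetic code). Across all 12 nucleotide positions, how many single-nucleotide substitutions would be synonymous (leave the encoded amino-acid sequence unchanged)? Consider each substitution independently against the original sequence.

Codon 1 (AAU, Asn): 1 synonymous substitution.
Codon 2 (CCA, Pro): 3 synonymous substitutions.
Codon 3 (CAA, Gln): 1 synonymous substitution.
Codon 4 (UUU, Phe): 1 synonymous substitution.
Total: 1 + 3 + 1 + 1 = 6.

6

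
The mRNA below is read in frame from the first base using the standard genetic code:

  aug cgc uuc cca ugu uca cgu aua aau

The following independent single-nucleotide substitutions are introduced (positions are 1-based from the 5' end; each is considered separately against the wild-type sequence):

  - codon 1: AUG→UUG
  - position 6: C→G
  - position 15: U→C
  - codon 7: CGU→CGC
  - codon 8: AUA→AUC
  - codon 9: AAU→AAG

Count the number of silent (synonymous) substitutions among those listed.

Codon 1: AUG (Met) → UUG (Leu) — missense.
Codon 2: CGC (Arg) → CGG (Arg) — synonymous.
Codon 5: UGU (Cys) → UGC (Cys) — synonymous.
Codon 7: CGU (Arg) → CGC (Arg) — synonymous.
Codon 8: AUA (Ile) → AUC (Ile) — synonymous.
Codon 9: AAU (Asn) → AAG (Lys) — missense.
Synonymous: 4 of 6.

4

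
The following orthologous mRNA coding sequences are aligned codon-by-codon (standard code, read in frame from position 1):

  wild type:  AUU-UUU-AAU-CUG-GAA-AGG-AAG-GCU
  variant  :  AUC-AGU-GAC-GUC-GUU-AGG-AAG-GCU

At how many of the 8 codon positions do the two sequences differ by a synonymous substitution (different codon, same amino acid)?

1

Codon 1: AUU Ile / AUC Ile — synonymous.
Codon 2: UUU Phe / AGU Ser — nonsynonymous.
Codon 3: AAU Asn / GAC Asp — nonsynonymous.
Codon 4: CUG Leu / GUC Val — nonsynonymous.
Codon 5: GAA Glu / GUU Val — nonsynonymous.
Codon 6: AGG Arg / AGG Arg — identical.
Codon 7: AAG Lys / AAG Lys — identical.
Codon 8: GCU Ala / GCU Ala — identical.
Synonymous differences: 1.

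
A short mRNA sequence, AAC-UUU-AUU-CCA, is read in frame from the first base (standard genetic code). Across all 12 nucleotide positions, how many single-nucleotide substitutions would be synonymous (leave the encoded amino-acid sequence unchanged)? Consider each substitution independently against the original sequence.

Codon 1 (AAC, Asn): 1 synonymous substitution.
Codon 2 (UUU, Phe): 1 synonymous substitution.
Codon 3 (AUU, Ile): 2 synonymous substitutions.
Codon 4 (CCA, Pro): 3 synonymous substitutions.
Total: 1 + 1 + 2 + 3 = 7.

7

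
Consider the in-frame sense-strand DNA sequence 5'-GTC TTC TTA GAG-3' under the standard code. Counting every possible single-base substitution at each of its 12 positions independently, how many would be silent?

7

Codon 1 (GTC, Val): 3 synonymous substitutions.
Codon 2 (TTC, Phe): 1 synonymous substitution.
Codon 3 (TTA, Leu): 2 synonymous substitutions.
Codon 4 (GAG, Glu): 1 synonymous substitution.
Total: 3 + 1 + 2 + 1 = 7.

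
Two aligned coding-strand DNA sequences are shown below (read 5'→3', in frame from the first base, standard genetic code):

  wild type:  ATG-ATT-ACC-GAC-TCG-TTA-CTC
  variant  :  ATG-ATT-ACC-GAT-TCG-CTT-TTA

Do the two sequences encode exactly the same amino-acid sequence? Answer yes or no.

Codon 1: ATG Met / ATG Met — identical.
Codon 2: ATT Ile / ATT Ile — identical.
Codon 3: ACC Thr / ACC Thr — identical.
Codon 4: GAC Asp / GAT Asp — synonymous.
Codon 5: TCG Ser / TCG Ser — identical.
Codon 6: TTA Leu / CTT Leu — synonymous.
Codon 7: CTC Leu / TTA Leu — synonymous.
Nonsynonymous differences: 0 → same protein.

yes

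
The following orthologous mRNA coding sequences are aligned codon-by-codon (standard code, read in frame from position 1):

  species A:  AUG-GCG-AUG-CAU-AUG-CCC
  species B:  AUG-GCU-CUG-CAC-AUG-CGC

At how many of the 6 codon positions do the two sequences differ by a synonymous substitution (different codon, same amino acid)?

2

Codon 1: AUG Met / AUG Met — identical.
Codon 2: GCG Ala / GCU Ala — synonymous.
Codon 3: AUG Met / CUG Leu — nonsynonymous.
Codon 4: CAU His / CAC His — synonymous.
Codon 5: AUG Met / AUG Met — identical.
Codon 6: CCC Pro / CGC Arg — nonsynonymous.
Synonymous differences: 2.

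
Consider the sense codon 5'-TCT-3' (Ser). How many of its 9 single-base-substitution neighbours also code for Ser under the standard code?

3

Position 1: none → 0 synonymous.
Position 2: none → 0 synonymous.
Position 3: TCC, TCA, TCG → 3 synonymous.
Total: 0 + 0 + 3 = 3.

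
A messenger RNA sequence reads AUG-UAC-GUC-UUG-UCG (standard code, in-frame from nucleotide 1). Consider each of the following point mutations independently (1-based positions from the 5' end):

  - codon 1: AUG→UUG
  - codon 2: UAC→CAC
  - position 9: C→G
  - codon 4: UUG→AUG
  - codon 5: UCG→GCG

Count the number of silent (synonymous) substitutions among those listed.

Codon 1: AUG (Met) → UUG (Leu) — missense.
Codon 2: UAC (Tyr) → CAC (His) — missense.
Codon 3: GUC (Val) → GUG (Val) — synonymous.
Codon 4: UUG (Leu) → AUG (Met) — missense.
Codon 5: UCG (Ser) → GCG (Ala) — missense.
Synonymous: 1 of 5.

1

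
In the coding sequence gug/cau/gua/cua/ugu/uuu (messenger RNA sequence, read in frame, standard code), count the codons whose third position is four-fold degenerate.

3

Codon 1 GUG (Val): third position 4-fold.
Codon 2 CAU (His): third position 2-fold.
Codon 3 GUA (Val): third position 4-fold.
Codon 4 CUA (Leu): third position 4-fold.
Codon 5 UGU (Cys): third position 2-fold.
Codon 6 UUU (Phe): third position 2-fold.
Four-fold degenerate third positions: 3.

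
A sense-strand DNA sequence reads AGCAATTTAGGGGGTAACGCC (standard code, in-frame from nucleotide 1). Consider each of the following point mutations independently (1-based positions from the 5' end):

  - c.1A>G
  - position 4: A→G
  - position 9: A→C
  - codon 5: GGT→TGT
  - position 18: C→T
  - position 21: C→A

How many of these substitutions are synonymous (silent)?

Codon 1: AGC (Ser) → GGC (Gly) — missense.
Codon 2: AAT (Asn) → GAT (Asp) — missense.
Codon 3: TTA (Leu) → TTC (Phe) — missense.
Codon 5: GGT (Gly) → TGT (Cys) — missense.
Codon 6: AAC (Asn) → AAT (Asn) — synonymous.
Codon 7: GCC (Ala) → GCA (Ala) — synonymous.
Synonymous: 2 of 6.

2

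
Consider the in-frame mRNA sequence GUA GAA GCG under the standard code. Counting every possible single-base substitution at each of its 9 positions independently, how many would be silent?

7

Codon 1 (GUA, Val): 3 synonymous substitutions.
Codon 2 (GAA, Glu): 1 synonymous substitution.
Codon 3 (GCG, Ala): 3 synonymous substitutions.
Total: 3 + 1 + 3 = 7.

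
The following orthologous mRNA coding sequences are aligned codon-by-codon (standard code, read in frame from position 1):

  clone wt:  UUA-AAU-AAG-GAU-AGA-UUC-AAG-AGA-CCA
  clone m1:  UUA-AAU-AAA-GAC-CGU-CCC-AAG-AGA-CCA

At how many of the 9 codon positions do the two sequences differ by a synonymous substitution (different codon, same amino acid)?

Codon 1: UUA Leu / UUA Leu — identical.
Codon 2: AAU Asn / AAU Asn — identical.
Codon 3: AAG Lys / AAA Lys — synonymous.
Codon 4: GAU Asp / GAC Asp — synonymous.
Codon 5: AGA Arg / CGU Arg — synonymous.
Codon 6: UUC Phe / CCC Pro — nonsynonymous.
Codon 7: AAG Lys / AAG Lys — identical.
Codon 8: AGA Arg / AGA Arg — identical.
Codon 9: CCA Pro / CCA Pro — identical.
Synonymous differences: 3.

3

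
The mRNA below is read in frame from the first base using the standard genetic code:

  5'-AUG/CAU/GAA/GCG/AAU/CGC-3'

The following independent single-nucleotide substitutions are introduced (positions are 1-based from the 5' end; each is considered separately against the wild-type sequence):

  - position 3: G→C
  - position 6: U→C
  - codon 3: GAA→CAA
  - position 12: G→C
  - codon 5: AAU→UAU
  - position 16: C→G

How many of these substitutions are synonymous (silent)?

Codon 1: AUG (Met) → AUC (Ile) — missense.
Codon 2: CAU (His) → CAC (His) — synonymous.
Codon 3: GAA (Glu) → CAA (Gln) — missense.
Codon 4: GCG (Ala) → GCC (Ala) — synonymous.
Codon 5: AAU (Asn) → UAU (Tyr) — missense.
Codon 6: CGC (Arg) → GGC (Gly) — missense.
Synonymous: 2 of 6.

2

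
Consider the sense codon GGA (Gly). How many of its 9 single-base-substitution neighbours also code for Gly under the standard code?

3

Position 1: none → 0 synonymous.
Position 2: none → 0 synonymous.
Position 3: GGT, GGC, GGG → 3 synonymous.
Total: 0 + 0 + 3 = 3.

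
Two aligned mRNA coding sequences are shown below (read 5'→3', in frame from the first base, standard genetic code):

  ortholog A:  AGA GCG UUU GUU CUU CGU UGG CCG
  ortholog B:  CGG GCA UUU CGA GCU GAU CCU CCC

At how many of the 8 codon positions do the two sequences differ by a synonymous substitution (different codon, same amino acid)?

3

Codon 1: AGA Arg / CGG Arg — synonymous.
Codon 2: GCG Ala / GCA Ala — synonymous.
Codon 3: UUU Phe / UUU Phe — identical.
Codon 4: GUU Val / CGA Arg — nonsynonymous.
Codon 5: CUU Leu / GCU Ala — nonsynonymous.
Codon 6: CGU Arg / GAU Asp — nonsynonymous.
Codon 7: UGG Trp / CCU Pro — nonsynonymous.
Codon 8: CCG Pro / CCC Pro — synonymous.
Synonymous differences: 3.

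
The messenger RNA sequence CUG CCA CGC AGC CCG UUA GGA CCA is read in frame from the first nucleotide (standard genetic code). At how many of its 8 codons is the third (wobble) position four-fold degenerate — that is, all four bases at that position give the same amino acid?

6

Codon 1 CUG (Leu): third position 4-fold.
Codon 2 CCA (Pro): third position 4-fold.
Codon 3 CGC (Arg): third position 4-fold.
Codon 4 AGC (Ser): third position 2-fold.
Codon 5 CCG (Pro): third position 4-fold.
Codon 6 UUA (Leu): third position 2-fold.
Codon 7 GGA (Gly): third position 4-fold.
Codon 8 CCA (Pro): third position 4-fold.
Four-fold degenerate third positions: 6.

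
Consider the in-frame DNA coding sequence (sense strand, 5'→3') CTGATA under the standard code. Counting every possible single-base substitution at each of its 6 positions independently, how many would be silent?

6

Codon 1 (CTG, Leu): 4 synonymous substitutions.
Codon 2 (ATA, Ile): 2 synonymous substitutions.
Total: 4 + 2 = 6.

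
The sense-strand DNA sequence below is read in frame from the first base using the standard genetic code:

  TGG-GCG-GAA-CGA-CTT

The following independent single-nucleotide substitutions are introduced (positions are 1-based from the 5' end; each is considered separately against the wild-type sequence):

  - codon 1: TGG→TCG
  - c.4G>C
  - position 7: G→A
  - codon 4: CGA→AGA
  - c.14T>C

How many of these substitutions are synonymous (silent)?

1

Codon 1: TGG (Trp) → TCG (Ser) — missense.
Codon 2: GCG (Ala) → CCG (Pro) — missense.
Codon 3: GAA (Glu) → AAA (Lys) — missense.
Codon 4: CGA (Arg) → AGA (Arg) — synonymous.
Codon 5: CTT (Leu) → CCT (Pro) — missense.
Synonymous: 1 of 5.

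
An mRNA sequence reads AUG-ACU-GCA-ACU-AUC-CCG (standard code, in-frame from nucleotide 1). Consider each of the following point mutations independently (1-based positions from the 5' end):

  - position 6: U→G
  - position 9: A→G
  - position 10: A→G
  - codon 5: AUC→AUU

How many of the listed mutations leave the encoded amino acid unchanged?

Codon 2: ACU (Thr) → ACG (Thr) — synonymous.
Codon 3: GCA (Ala) → GCG (Ala) — synonymous.
Codon 4: ACU (Thr) → GCU (Ala) — missense.
Codon 5: AUC (Ile) → AUU (Ile) — synonymous.
Synonymous: 3 of 4.

3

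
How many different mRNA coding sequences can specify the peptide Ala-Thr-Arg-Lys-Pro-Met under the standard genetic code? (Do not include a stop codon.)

768

Ala: 4 codons.
Thr: 4 codons.
Arg: 6 codons.
Lys: 2 codons.
Pro: 4 codons.
Met: 1 codon.
4 × 4 × 6 × 2 × 4 × 1 = 768.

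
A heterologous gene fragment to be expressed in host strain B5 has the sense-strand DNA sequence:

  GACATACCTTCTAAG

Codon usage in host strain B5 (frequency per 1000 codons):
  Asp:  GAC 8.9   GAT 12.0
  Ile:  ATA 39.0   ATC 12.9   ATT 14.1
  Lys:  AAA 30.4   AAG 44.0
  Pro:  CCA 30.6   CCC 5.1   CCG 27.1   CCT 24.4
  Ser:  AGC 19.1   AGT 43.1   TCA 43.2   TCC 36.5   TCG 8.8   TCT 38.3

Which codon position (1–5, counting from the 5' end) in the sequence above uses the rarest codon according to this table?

1

Codon 1 GAC (Asp): 8.9 per 1000.
Codon 2 ATA (Ile): 39.0 per 1000.
Codon 3 CCT (Pro): 24.4 per 1000.
Codon 4 TCT (Ser): 38.3 per 1000.
Codon 5 AAG (Lys): 44.0 per 1000.
Lowest frequency is 8.9 at codon 1.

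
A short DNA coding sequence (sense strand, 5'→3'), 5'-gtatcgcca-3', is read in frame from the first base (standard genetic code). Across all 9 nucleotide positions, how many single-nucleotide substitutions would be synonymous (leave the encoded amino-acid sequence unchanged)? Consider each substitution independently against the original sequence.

Codon 1 (GTA, Val): 3 synonymous substitutions.
Codon 2 (TCG, Ser): 3 synonymous substitutions.
Codon 3 (CCA, Pro): 3 synonymous substitutions.
Total: 3 + 3 + 3 = 9.

9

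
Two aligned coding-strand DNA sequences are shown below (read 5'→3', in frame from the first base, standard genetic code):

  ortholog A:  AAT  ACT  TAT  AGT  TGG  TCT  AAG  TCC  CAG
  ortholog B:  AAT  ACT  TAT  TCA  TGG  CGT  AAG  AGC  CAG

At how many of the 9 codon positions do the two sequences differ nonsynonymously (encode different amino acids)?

1

Codon 1: AAT Asn / AAT Asn — identical.
Codon 2: ACT Thr / ACT Thr — identical.
Codon 3: TAT Tyr / TAT Tyr — identical.
Codon 4: AGT Ser / TCA Ser — synonymous.
Codon 5: TGG Trp / TGG Trp — identical.
Codon 6: TCT Ser / CGT Arg — nonsynonymous.
Codon 7: AAG Lys / AAG Lys — identical.
Codon 8: TCC Ser / AGC Ser — synonymous.
Codon 9: CAG Gln / CAG Gln — identical.
Nonsynonymous differences: 1.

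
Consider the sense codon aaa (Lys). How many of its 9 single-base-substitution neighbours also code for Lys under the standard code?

Position 1: none → 0 synonymous.
Position 2: none → 0 synonymous.
Position 3: AAG → 1 synonymous.
Total: 0 + 0 + 1 = 1.

1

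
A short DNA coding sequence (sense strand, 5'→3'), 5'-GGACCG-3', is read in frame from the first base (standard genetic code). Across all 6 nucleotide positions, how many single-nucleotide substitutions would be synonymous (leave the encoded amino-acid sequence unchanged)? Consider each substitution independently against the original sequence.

6

Codon 1 (GGA, Gly): 3 synonymous substitutions.
Codon 2 (CCG, Pro): 3 synonymous substitutions.
Total: 3 + 3 = 6.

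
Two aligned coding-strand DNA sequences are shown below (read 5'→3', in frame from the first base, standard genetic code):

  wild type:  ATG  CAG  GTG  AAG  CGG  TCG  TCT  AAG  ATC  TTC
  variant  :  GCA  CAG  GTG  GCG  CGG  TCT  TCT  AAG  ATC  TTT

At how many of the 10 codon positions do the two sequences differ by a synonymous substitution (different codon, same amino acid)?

2

Codon 1: ATG Met / GCA Ala — nonsynonymous.
Codon 2: CAG Gln / CAG Gln — identical.
Codon 3: GTG Val / GTG Val — identical.
Codon 4: AAG Lys / GCG Ala — nonsynonymous.
Codon 5: CGG Arg / CGG Arg — identical.
Codon 6: TCG Ser / TCT Ser — synonymous.
Codon 7: TCT Ser / TCT Ser — identical.
Codon 8: AAG Lys / AAG Lys — identical.
Codon 9: ATC Ile / ATC Ile — identical.
Codon 10: TTC Phe / TTT Phe — synonymous.
Synonymous differences: 2.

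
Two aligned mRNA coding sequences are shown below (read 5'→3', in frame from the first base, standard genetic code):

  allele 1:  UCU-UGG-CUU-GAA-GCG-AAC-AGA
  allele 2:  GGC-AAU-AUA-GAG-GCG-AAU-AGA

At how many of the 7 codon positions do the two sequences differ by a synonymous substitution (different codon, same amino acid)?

Codon 1: UCU Ser / GGC Gly — nonsynonymous.
Codon 2: UGG Trp / AAU Asn — nonsynonymous.
Codon 3: CUU Leu / AUA Ile — nonsynonymous.
Codon 4: GAA Glu / GAG Glu — synonymous.
Codon 5: GCG Ala / GCG Ala — identical.
Codon 6: AAC Asn / AAU Asn — synonymous.
Codon 7: AGA Arg / AGA Arg — identical.
Synonymous differences: 2.

2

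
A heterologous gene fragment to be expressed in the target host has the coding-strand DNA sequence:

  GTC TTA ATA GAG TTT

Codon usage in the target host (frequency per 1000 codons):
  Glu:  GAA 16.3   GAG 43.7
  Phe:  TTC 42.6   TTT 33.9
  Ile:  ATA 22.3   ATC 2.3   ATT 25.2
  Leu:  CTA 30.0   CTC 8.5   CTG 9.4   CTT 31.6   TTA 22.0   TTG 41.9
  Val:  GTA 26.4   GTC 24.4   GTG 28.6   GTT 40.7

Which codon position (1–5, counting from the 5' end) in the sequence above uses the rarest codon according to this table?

2

Codon 1 GTC (Val): 24.4 per 1000.
Codon 2 TTA (Leu): 22.0 per 1000.
Codon 3 ATA (Ile): 22.3 per 1000.
Codon 4 GAG (Glu): 43.7 per 1000.
Codon 5 TTT (Phe): 33.9 per 1000.
Lowest frequency is 22.0 at codon 2.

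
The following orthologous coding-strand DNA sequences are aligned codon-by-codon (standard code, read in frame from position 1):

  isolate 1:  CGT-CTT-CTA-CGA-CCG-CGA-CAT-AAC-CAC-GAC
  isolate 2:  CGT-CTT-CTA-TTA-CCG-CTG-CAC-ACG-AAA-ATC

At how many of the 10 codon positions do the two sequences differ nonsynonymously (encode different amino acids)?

Codon 1: CGT Arg / CGT Arg — identical.
Codon 2: CTT Leu / CTT Leu — identical.
Codon 3: CTA Leu / CTA Leu — identical.
Codon 4: CGA Arg / TTA Leu — nonsynonymous.
Codon 5: CCG Pro / CCG Pro — identical.
Codon 6: CGA Arg / CTG Leu — nonsynonymous.
Codon 7: CAT His / CAC His — synonymous.
Codon 8: AAC Asn / ACG Thr — nonsynonymous.
Codon 9: CAC His / AAA Lys — nonsynonymous.
Codon 10: GAC Asp / ATC Ile — nonsynonymous.
Nonsynonymous differences: 5.

5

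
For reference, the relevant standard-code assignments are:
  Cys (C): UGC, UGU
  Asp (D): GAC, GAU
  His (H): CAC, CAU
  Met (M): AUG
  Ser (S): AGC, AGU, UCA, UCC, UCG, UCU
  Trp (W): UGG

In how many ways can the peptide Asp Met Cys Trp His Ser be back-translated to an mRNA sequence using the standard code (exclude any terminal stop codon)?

Asp: 2 codons.
Met: 1 codon.
Cys: 2 codons.
Trp: 1 codon.
His: 2 codons.
Ser: 6 codons.
2 × 1 × 2 × 1 × 2 × 6 = 48.

48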